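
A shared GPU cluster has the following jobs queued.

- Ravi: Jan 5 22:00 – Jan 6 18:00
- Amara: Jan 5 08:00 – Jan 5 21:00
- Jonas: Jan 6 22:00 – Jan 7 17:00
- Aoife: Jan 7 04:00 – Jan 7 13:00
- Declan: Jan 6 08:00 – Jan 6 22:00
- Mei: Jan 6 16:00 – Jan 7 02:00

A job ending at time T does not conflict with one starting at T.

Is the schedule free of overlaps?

Sorted by start: Amara, Ravi, Declan, Mei, Jonas, Aoife.
Ravi starts after Amara ends, so nothing later overlaps Amara either.
Declan starts before Ravi ends → Ravi and Declan overlap.
That's a conflict, so the schedule is not conflict-free.

No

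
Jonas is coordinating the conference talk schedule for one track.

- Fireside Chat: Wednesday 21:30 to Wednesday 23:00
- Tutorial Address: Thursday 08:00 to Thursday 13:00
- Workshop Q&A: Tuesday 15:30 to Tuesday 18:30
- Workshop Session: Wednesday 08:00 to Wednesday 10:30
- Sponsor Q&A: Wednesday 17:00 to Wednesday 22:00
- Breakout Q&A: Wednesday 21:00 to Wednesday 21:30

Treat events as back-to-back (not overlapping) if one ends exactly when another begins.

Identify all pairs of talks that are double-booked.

Two intervals overlap when each starts before the other ends.
Sorted by start: Workshop Q&A, Workshop Session, Sponsor Q&A, Breakout Q&A, Fireside Chat, Tutorial Address.
Workshop Session starts after Workshop Q&A ends, so nothing later overlaps Workshop Q&A either.
Sponsor Q&A starts after Workshop Session ends, so nothing later overlaps Workshop Session either.
Breakout Q&A starts before Sponsor Q&A ends → Sponsor Q&A and Breakout Q&A overlap.
Fireside Chat starts before Sponsor Q&A ends → Sponsor Q&A and Fireside Chat overlap.
Tutorial Address starts after Sponsor Q&A ends.
Fireside Chat starts exactly when Breakout Q&A ends (back-to-back, no overlap), so nothing later overlaps Breakout Q&A either.
Tutorial Address starts after Fireside Chat ends.

Breakout Q&A & Sponsor Q&A, Fireside Chat & Sponsor Q&A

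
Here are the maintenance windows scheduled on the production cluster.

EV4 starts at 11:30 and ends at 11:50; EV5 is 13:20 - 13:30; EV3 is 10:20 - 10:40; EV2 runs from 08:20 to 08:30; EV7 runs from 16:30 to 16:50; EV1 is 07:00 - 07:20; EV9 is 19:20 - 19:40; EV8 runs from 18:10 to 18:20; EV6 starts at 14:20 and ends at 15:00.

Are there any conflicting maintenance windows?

Sorted by start: EV1, EV2, EV3, EV4, EV5, EV6, EV7, EV8, EV9.
EV2 starts after EV1 ends; EV1 is clear from here.
EV3 starts after EV2 ends; EV2 is clear from here.
EV4 starts after EV3 ends; EV3 is clear from here.
EV5 starts after EV4 ends; EV4 is clear from here.
EV6 starts after EV5 ends; EV5 is clear from here.
EV7 starts after EV6 ends; EV6 is clear from here.
EV8 starts after EV7 ends; EV7 is clear from here.
EV9 starts after EV8 ends.
Every pair is clear; the schedule has no overlaps.

No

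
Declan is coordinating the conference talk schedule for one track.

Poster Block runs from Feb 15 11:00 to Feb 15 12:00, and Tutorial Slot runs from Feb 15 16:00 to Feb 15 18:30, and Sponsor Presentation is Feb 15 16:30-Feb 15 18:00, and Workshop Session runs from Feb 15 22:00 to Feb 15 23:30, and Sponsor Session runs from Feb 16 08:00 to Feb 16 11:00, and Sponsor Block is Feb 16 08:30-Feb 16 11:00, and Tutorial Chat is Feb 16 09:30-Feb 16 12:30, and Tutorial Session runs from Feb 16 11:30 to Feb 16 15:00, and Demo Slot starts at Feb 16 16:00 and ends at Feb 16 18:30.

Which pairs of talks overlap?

Sorted by start: Poster Block, Tutorial Slot, Sponsor Presentation, Workshop Session, Sponsor Session, Sponsor Block, Tutorial Chat, Tutorial Session, Demo Slot.
Tutorial Slot starts after Poster Block ends, so nothing later overlaps Poster Block either.
Sponsor Presentation starts before Tutorial Slot ends → Tutorial Slot and Sponsor Presentation overlap.
Workshop Session starts after Tutorial Slot ends, so nothing later overlaps Tutorial Slot either.
Workshop Session starts after Sponsor Presentation ends, so nothing later overlaps Sponsor Presentation either.
Sponsor Session starts after Workshop Session ends, so nothing later overlaps Workshop Session either.
Sponsor Block starts before Sponsor Session ends → Sponsor Session and Sponsor Block overlap.
Tutorial Chat starts before Sponsor Session ends → Sponsor Session and Tutorial Chat overlap.
Tutorial Session starts after Sponsor Session ends, so nothing later overlaps Sponsor Session either.
Tutorial Chat starts before Sponsor Block ends → Sponsor Block and Tutorial Chat overlap.
Tutorial Session starts after Sponsor Block ends, so nothing later overlaps Sponsor Block either.
Tutorial Session starts before Tutorial Chat ends → Tutorial Chat and Tutorial Session overlap.
Demo Slot starts after Tutorial Chat ends.
Demo Slot starts after Tutorial Session ends.

Sponsor Block & Sponsor Session, Sponsor Block & Tutorial Chat, Sponsor Presentation & Tutorial Slot, Sponsor Session & Tutorial Chat, Tutorial Chat & Tutorial Session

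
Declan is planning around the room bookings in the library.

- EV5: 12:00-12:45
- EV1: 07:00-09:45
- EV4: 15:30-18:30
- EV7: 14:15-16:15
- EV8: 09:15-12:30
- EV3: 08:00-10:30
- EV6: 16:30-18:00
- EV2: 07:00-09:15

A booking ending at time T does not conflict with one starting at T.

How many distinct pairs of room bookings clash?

Sorted by start: EV1, EV2, EV3, EV8, EV5, EV7, EV4, EV6.
EV2 starts before EV1 ends → EV1 and EV2 overlap.
EV3 starts before EV1 ends → EV1 and EV3 overlap.
EV8 starts before EV1 ends → EV1 and EV8 overlap.
EV5 starts after EV1 ends, so EV1 has no further overlaps.
EV3 starts before EV2 ends → EV2 and EV3 overlap.
EV8 starts exactly when EV2 ends (back-to-back, no overlap), so EV2 has no further overlaps.
EV8 starts before EV3 ends → EV3 and EV8 overlap.
EV5 starts after EV3 ends, so EV3 has no further overlaps.
EV5 starts before EV8 ends → EV8 and EV5 overlap.
EV7 starts after EV8 ends, so EV8 has no further overlaps.
EV7 starts after EV5 ends, so EV5 has no further overlaps.
EV4 starts before EV7 ends → EV7 and EV4 overlap.
EV6 starts after EV7 ends.
EV6 starts before EV4 ends → EV4 and EV6 overlap.
Overlapping pairs: EV1 & EV2, EV1 & EV3, EV1 & EV8, EV2 & EV3, EV3 & EV8, EV4 & EV6, EV4 & EV7, EV5 & EV8 — 8 in total.

8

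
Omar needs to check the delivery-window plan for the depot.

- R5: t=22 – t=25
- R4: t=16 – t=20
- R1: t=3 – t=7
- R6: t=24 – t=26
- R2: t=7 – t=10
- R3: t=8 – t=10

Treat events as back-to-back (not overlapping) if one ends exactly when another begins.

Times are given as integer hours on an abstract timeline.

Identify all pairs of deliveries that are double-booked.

Two intervals overlap when each starts before the other ends.
Sorted by start: R1, R2, R3, R4, R5, R6.
R2 starts exactly when R1 ends (back-to-back, no overlap) — done with R1.
R3 starts before R2 ends → R2 and R3 overlap.
R4 starts after R2 ends — done with R2.
R4 starts after R3 ends — done with R3.
R5 starts after R4 ends — done with R4.
R6 starts before R5 ends → R5 and R6 overlap.

R2 & R3, R5 & R6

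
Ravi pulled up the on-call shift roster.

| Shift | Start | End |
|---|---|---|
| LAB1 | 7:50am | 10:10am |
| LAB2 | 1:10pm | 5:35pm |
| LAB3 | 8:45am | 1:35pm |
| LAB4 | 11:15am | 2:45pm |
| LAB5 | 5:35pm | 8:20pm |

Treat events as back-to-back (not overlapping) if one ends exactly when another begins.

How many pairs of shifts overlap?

Sorted by start: LAB1, LAB3, LAB4, LAB2, LAB5.
LAB3 starts before LAB1 ends → LAB1 and LAB3 overlap.
LAB4 starts after LAB1 ends; LAB1 is clear from here.
LAB4 starts before LAB3 ends → LAB3 and LAB4 overlap.
LAB2 starts before LAB3 ends → LAB3 and LAB2 overlap.
LAB5 starts after LAB3 ends.
LAB2 starts before LAB4 ends → LAB4 and LAB2 overlap.
LAB5 starts after LAB4 ends.
LAB5 starts exactly when LAB2 ends (back-to-back, no overlap).
Overlapping pairs: LAB1 & LAB3, LAB2 & LAB3, LAB2 & LAB4, LAB3 & LAB4 — 4 in total.

4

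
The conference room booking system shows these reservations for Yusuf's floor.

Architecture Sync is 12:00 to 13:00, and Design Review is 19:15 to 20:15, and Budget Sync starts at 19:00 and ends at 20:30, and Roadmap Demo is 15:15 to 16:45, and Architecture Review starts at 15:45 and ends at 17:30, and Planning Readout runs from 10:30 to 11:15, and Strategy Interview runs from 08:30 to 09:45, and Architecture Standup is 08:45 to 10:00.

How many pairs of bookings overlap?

3

Two intervals overlap when each starts before the other ends.
Sorted by start: Strategy Interview, Architecture Standup, Planning Readout, Architecture Sync, Roadmap Demo, Architecture Review, Budget Sync, Design Review.
Architecture Standup starts before Strategy Interview ends → Strategy Interview and Architecture Standup overlap.
Planning Readout starts after Strategy Interview ends — done with Strategy Interview.
Planning Readout starts after Architecture Standup ends — done with Architecture Standup.
Architecture Sync starts after Planning Readout ends — done with Planning Readout.
Roadmap Demo starts after Architecture Sync ends — done with Architecture Sync.
Architecture Review starts before Roadmap Demo ends → Roadmap Demo and Architecture Review overlap.
Budget Sync starts after Roadmap Demo ends — done with Roadmap Demo.
Budget Sync starts after Architecture Review ends — done with Architecture Review.
Design Review starts before Budget Sync ends → Budget Sync and Design Review overlap.
Overlapping pairs: Architecture Review & Roadmap Demo, Architecture Standup & Strategy Interview, Budget Sync & Design Review — 3 in total.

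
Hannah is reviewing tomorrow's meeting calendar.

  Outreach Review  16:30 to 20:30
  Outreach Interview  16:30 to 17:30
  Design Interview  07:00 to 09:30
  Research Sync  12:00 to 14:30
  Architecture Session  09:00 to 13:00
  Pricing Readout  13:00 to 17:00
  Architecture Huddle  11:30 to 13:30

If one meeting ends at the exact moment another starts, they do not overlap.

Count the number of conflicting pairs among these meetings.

9

Two intervals overlap when each starts before the other ends.
Sorted by start: Design Interview, Architecture Session, Architecture Huddle, Research Sync, Pricing Readout, Outreach Interview, Outreach Review.
Architecture Session starts before Design Interview ends → Design Interview and Architecture Session overlap.
Architecture Huddle starts after Design Interview ends — done with Design Interview.
Architecture Huddle starts before Architecture Session ends → Architecture Session and Architecture Huddle overlap.
Research Sync starts before Architecture Session ends → Architecture Session and Research Sync overlap.
Pricing Readout starts exactly when Architecture Session ends (back-to-back, no overlap) — done with Architecture Session.
Research Sync starts before Architecture Huddle ends → Architecture Huddle and Research Sync overlap.
Pricing Readout starts before Architecture Huddle ends → Architecture Huddle and Pricing Readout overlap.
Outreach Interview starts after Architecture Huddle ends — done with Architecture Huddle.
Pricing Readout starts before Research Sync ends → Research Sync and Pricing Readout overlap.
Outreach Interview starts after Research Sync ends — done with Research Sync.
Outreach Interview starts before Pricing Readout ends → Pricing Readout and Outreach Interview overlap.
Outreach Review starts before Pricing Readout ends → Pricing Readout and Outreach Review overlap.
Outreach Review starts before Outreach Interview ends → Outreach Interview and Outreach Review overlap.
Overlapping pairs: Architecture Huddle & Architecture Session, Architecture Huddle & Pricing Readout, Architecture Huddle & Research Sync, Architecture Session & Design Interview, Architecture Session & Research Sync, Outreach Interview & Outreach Review, Outreach Interview & Pricing Readout, Outreach Review & Pricing Readout, Pricing Readout & Research Sync — 9 in total.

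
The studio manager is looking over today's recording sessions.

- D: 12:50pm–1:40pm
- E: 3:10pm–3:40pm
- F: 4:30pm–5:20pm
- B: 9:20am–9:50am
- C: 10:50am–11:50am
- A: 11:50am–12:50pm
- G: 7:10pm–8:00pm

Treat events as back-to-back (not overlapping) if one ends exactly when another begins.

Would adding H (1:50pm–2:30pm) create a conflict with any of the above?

B: ends 9:50am at or before H starts 1:50pm → clear.
C: ends 11:50am at or before H starts 1:50pm → clear.
A: ends 12:50pm at or before H starts 1:50pm → clear.
D: ends 1:40pm at or before H starts 1:50pm → clear.
E: starts 3:10pm at or after H ends 2:30pm → clear.
F: starts 4:30pm at or after H ends 2:30pm → clear.
G: starts 7:10pm at or after H ends 2:30pm → clear.

No — it doesn't clash with anything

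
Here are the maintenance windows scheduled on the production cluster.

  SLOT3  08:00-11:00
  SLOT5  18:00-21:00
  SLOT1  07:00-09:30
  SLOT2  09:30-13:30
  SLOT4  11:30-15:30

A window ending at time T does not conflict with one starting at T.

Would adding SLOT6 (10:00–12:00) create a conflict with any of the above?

Yes — it overlaps SLOT2, SLOT3, SLOT4

SLOT1: ends 09:30 at or before SLOT6 starts 10:00 → clear.
SLOT3: starts 08:00 before SLOT6 ends 12:00, and ends 11:00 after SLOT6 starts 10:00 → overlap.
SLOT2: starts 09:30 before SLOT6 ends 12:00, and ends 13:30 after SLOT6 starts 10:00 → overlap.
SLOT4: starts 11:30 before SLOT6 ends 12:00, and ends 15:30 after SLOT6 starts 10:00 → overlap.
SLOT5: starts 18:00 at or after SLOT6 ends 12:00 → clear.
SLOT6 overlaps SLOT2, SLOT3, SLOT4.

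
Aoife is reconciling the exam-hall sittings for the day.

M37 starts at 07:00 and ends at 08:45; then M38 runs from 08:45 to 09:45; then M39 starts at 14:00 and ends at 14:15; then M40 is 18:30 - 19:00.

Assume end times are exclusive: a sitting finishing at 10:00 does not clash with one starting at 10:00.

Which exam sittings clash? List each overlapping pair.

no overlapping pairs

Sorted by start: M37, M38, M39, M40.
M38 starts exactly when M37 ends (back-to-back, no overlap), so M37 has no further overlaps.
M39 starts after M38 ends, so M38 has no further overlaps.
M40 starts after M39 ends.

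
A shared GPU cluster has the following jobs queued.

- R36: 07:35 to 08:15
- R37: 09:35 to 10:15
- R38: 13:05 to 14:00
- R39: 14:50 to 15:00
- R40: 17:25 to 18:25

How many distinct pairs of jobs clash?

Check each pair: they overlap iff neither finishes before the other starts.
Sorted by start: R36, R37, R38, R39, R40.
R37 starts after R36 ends — done with R36.
R38 starts after R37 ends — done with R37.
R39 starts after R38 ends — done with R38.
R40 starts after R39 ends.
No pair overlaps.

0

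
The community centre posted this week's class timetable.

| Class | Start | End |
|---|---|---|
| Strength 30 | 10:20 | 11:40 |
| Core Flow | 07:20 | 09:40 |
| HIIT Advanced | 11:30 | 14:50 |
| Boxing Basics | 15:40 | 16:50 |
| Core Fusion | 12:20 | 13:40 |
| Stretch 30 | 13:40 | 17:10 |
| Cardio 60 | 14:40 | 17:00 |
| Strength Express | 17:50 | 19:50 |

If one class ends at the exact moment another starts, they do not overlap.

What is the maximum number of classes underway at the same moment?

3

Sweep the timeline, counting +1 at each start and −1 at each end (ends before starts at a tie):
07:20 start Core Flow → 1
09:40 end Core Flow → 0
10:20 start Strength 30 → 1
11:30 start HIIT Advanced → 2
11:40 end Strength 30 → 1
12:20 start Core Fusion → 2
13:40 end Core Fusion → 1
13:40 start Stretch 30 → 2
14:40 start Cardio 60 → 3
14:50 end HIIT Advanced → 2
15:40 start Boxing Basics → 3
16:50 end Boxing Basics → 2
17:00 end Cardio 60 → 1
17:10 end Stretch 30 → 0
17:50 start Strength Express → 1
19:50 end Strength Express → 0
Peak is 3, at 14:40 (Cardio 60, HIIT Advanced, Stretch 30).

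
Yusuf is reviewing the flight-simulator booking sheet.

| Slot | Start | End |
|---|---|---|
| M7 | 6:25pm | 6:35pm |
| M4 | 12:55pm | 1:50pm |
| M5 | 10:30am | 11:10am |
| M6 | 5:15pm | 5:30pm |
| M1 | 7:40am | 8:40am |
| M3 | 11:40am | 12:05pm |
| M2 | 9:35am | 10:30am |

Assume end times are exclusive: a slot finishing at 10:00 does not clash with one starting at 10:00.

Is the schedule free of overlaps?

Sorted by start: M1, M2, M5, M3, M4, M6, M7.
M2 starts after M1 ends, so M1 has no further overlaps.
M5 starts exactly when M2 ends (back-to-back, no overlap), so M2 has no further overlaps.
M3 starts after M5 ends, so M5 has no further overlaps.
M4 starts after M3 ends, so M3 has no further overlaps.
M6 starts after M4 ends, so M4 has no further overlaps.
M7 starts after M6 ends.
Every pair is clear; the schedule has no overlaps.

Yes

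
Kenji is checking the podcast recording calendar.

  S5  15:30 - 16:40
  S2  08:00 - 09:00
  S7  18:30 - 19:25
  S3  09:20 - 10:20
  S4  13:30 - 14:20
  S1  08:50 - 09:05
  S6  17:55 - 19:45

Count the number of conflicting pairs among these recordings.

2

Sorted by start: S2, S1, S3, S4, S5, S6, S7.
S1 starts before S2 ends → S2 and S1 overlap.
S3 starts after S2 ends — done with S2.
S3 starts after S1 ends — done with S1.
S4 starts after S3 ends — done with S3.
S5 starts after S4 ends — done with S4.
S6 starts after S5 ends — done with S5.
S7 starts before S6 ends → S6 and S7 overlap.
Overlapping pairs: S1 & S2, S6 & S7 — 2 in total.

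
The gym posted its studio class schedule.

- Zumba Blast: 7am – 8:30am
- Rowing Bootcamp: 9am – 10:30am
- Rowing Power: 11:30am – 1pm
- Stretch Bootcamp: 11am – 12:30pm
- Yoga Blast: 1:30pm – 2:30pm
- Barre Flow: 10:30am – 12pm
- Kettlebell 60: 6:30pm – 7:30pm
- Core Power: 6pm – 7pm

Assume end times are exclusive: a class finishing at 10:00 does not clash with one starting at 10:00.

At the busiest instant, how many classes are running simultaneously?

Sort all start/end points and keep a running count:
7am start Zumba Blast → 1
8:30am end Zumba Blast → 0
9am start Rowing Bootcamp → 1
10:30am end Rowing Bootcamp → 0
10:30am start Barre Flow → 1
11am start Stretch Bootcamp → 2
11:30am start Rowing Power → 3
12pm end Barre Flow → 2
12:30pm end Stretch Bootcamp → 1
1pm end Rowing Power → 0
1:30pm start Yoga Blast → 1
2:30pm end Yoga Blast → 0
6pm start Core Power → 1
6:30pm start Kettlebell 60 → 2
7pm end Core Power → 1
7:30pm end Kettlebell 60 → 0
Peak is 3, at 11:30am (Barre Flow, Rowing Power, Stretch Bootcamp).

3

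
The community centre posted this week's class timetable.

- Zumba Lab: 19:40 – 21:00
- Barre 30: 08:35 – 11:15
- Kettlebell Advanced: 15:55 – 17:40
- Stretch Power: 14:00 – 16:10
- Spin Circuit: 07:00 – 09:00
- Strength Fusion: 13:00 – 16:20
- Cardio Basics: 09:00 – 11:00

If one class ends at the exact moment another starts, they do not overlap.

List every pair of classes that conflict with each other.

Barre 30 & Cardio Basics, Barre 30 & Spin Circuit, Kettlebell Advanced & Strength Fusion, Kettlebell Advanced & Stretch Power, Strength Fusion & Stretch Power

Sorted by start: Spin Circuit, Barre 30, Cardio Basics, Strength Fusion, Stretch Power, Kettlebell Advanced, Zumba Lab.
Barre 30 starts before Spin Circuit ends → Spin Circuit and Barre 30 overlap.
Cardio Basics starts exactly when Spin Circuit ends (back-to-back, no overlap); Spin Circuit is clear from here.
Cardio Basics starts before Barre 30 ends → Barre 30 and Cardio Basics overlap.
Strength Fusion starts after Barre 30 ends; Barre 30 is clear from here.
Strength Fusion starts after Cardio Basics ends; Cardio Basics is clear from here.
Stretch Power starts before Strength Fusion ends → Strength Fusion and Stretch Power overlap.
Kettlebell Advanced starts before Strength Fusion ends → Strength Fusion and Kettlebell Advanced overlap.
Zumba Lab starts after Strength Fusion ends.
Kettlebell Advanced starts before Stretch Power ends → Stretch Power and Kettlebell Advanced overlap.
Zumba Lab starts after Stretch Power ends.
Zumba Lab starts after Kettlebell Advanced ends.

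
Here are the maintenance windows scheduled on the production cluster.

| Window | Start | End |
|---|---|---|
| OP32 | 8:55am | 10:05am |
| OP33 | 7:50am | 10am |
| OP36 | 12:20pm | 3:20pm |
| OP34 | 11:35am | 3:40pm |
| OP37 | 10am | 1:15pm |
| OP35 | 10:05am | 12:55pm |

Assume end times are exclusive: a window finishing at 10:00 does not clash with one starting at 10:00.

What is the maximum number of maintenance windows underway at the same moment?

Sort all start/end points and keep a running count:
7:50am start OP33 → 1
8:55am start OP32 → 2
10am end OP33 → 1
10am start OP37 → 2
10:05am end OP32 → 1
10:05am start OP35 → 2
11:35am start OP34 → 3
12:20pm start OP36 → 4
12:55pm end OP35 → 3
1:15pm end OP37 → 2
3:20pm end OP36 → 1
3:40pm end OP34 → 0
Peak is 4, at 12:20pm (OP34, OP35, OP36, OP37).

4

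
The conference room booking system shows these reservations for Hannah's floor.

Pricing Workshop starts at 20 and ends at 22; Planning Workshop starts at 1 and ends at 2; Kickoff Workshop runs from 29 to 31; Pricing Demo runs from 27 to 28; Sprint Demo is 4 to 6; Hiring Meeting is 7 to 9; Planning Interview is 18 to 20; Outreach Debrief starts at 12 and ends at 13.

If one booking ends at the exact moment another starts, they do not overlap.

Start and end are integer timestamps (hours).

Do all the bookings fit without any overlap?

Sorted by start: Planning Workshop, Sprint Demo, Hiring Meeting, Outreach Debrief, Planning Interview, Pricing Workshop, Pricing Demo, Kickoff Workshop.
Sprint Demo starts after Planning Workshop ends, so Planning Workshop has no further overlaps.
Hiring Meeting starts after Sprint Demo ends, so Sprint Demo has no further overlaps.
Outreach Debrief starts after Hiring Meeting ends, so Hiring Meeting has no further overlaps.
Planning Interview starts after Outreach Debrief ends, so Outreach Debrief has no further overlaps.
Pricing Workshop starts exactly when Planning Interview ends (back-to-back, no overlap), so Planning Interview has no further overlaps.
Pricing Demo starts after Pricing Workshop ends, so Pricing Workshop has no further overlaps.
Kickoff Workshop starts after Pricing Demo ends.
Every pair is clear; the schedule has no overlaps.

Yes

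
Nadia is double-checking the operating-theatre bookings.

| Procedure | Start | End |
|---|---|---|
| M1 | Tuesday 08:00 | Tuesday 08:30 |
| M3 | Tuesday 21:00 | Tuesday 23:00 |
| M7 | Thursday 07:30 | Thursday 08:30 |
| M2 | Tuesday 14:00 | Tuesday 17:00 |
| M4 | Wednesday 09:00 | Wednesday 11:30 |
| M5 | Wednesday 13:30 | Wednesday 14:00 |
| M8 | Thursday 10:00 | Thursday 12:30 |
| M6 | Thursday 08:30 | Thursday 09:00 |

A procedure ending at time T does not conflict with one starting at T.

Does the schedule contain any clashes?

No

Sorted by start: M1, M2, M3, M4, M5, M7, M6, M8.
M2 starts after M1 ends; M1 is clear from here.
M3 starts after M2 ends; M2 is clear from here.
M4 starts after M3 ends; M3 is clear from here.
M5 starts after M4 ends; M4 is clear from here.
M7 starts after M5 ends; M5 is clear from here.
M6 starts exactly when M7 ends (back-to-back, no overlap); M7 is clear from here.
M8 starts after M6 ends.
Every pair is clear; the schedule has no overlaps.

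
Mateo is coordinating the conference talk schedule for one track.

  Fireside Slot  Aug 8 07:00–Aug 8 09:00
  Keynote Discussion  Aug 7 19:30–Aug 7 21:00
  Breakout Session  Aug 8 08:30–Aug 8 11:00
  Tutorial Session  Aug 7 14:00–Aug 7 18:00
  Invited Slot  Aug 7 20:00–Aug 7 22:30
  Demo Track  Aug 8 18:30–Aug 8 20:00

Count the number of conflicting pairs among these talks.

2

Check each pair: they overlap iff neither finishes before the other starts.
Sorted by start: Tutorial Session, Keynote Discussion, Invited Slot, Fireside Slot, Breakout Session, Demo Track.
Keynote Discussion starts after Tutorial Session ends; Tutorial Session is clear from here.
Invited Slot starts before Keynote Discussion ends → Keynote Discussion and Invited Slot overlap.
Fireside Slot starts after Keynote Discussion ends; Keynote Discussion is clear from here.
Fireside Slot starts after Invited Slot ends; Invited Slot is clear from here.
Breakout Session starts before Fireside Slot ends → Fireside Slot and Breakout Session overlap.
Demo Track starts after Fireside Slot ends.
Demo Track starts after Breakout Session ends.
Overlapping pairs: Breakout Session & Fireside Slot, Invited Slot & Keynote Discussion — 2 in total.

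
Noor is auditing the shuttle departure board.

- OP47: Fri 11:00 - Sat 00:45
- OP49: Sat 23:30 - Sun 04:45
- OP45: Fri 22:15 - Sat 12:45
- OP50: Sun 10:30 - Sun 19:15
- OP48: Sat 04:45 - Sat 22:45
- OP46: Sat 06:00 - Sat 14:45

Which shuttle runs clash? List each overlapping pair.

OP45 & OP46, OP45 & OP47, OP45 & OP48, OP46 & OP48

Check each pair: they overlap iff neither finishes before the other starts.
Sorted by start: OP47, OP45, OP48, OP46, OP49, OP50.
OP45 starts before OP47 ends → OP47 and OP45 overlap.
OP48 starts after OP47 ends — done with OP47.
OP48 starts before OP45 ends → OP45 and OP48 overlap.
OP46 starts before OP45 ends → OP45 and OP46 overlap.
OP49 starts after OP45 ends — done with OP45.
OP46 starts before OP48 ends → OP48 and OP46 overlap.
OP49 starts after OP48 ends — done with OP48.
OP49 starts after OP46 ends — done with OP46.
OP50 starts after OP49 ends.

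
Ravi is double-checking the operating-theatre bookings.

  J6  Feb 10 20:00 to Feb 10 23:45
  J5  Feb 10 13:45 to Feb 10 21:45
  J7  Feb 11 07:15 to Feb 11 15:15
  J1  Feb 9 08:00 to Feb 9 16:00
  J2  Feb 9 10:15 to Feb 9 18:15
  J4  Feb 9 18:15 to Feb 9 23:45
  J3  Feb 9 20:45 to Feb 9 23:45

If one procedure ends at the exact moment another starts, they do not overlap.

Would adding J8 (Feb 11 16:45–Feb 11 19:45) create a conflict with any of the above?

No — it doesn't clash with anything

J1: ends Feb 9 16:00 at or before J8 starts Feb 11 16:45 → clear.
J2: ends Feb 9 18:15 at or before J8 starts Feb 11 16:45 → clear.
J4: ends Feb 9 23:45 at or before J8 starts Feb 11 16:45 → clear.
J3: ends Feb 9 23:45 at or before J8 starts Feb 11 16:45 → clear.
J5: ends Feb 10 21:45 at or before J8 starts Feb 11 16:45 → clear.
J6: ends Feb 10 23:45 at or before J8 starts Feb 11 16:45 → clear.
J7: ends Feb 11 15:15 at or before J8 starts Feb 11 16:45 → clear.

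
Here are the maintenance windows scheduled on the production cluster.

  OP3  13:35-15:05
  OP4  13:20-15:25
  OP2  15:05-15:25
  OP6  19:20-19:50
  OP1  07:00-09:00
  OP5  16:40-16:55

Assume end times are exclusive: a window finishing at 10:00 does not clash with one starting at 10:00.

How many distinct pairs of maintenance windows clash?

2

Check each pair: they overlap iff neither finishes before the other starts.
Sorted by start: OP1, OP4, OP3, OP2, OP5, OP6.
OP4 starts after OP1 ends, so nothing later overlaps OP1 either.
OP3 starts before OP4 ends → OP4 and OP3 overlap.
OP2 starts before OP4 ends → OP4 and OP2 overlap.
OP5 starts after OP4 ends, so nothing later overlaps OP4 either.
OP2 starts exactly when OP3 ends (back-to-back, no overlap), so nothing later overlaps OP3 either.
OP5 starts after OP2 ends, so nothing later overlaps OP2 either.
OP6 starts after OP5 ends.
Overlapping pairs: OP2 & OP4, OP3 & OP4 — 2 in total.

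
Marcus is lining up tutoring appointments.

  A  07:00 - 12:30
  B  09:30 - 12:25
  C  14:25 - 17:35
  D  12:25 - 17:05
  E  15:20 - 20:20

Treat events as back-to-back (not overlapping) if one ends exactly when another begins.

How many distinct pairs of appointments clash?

Two intervals overlap when each starts before the other ends.
Sorted by start: A, B, D, C, E.
B starts before A ends → A and B overlap.
D starts before A ends → A and D overlap.
C starts after A ends; A is clear from here.
D starts exactly when B ends (back-to-back, no overlap); B is clear from here.
C starts before D ends → D and C overlap.
E starts before D ends → D and E overlap.
E starts before C ends → C and E overlap.
Overlapping pairs: A & B, A & D, C & D, C & E, D & E — 5 in total.

5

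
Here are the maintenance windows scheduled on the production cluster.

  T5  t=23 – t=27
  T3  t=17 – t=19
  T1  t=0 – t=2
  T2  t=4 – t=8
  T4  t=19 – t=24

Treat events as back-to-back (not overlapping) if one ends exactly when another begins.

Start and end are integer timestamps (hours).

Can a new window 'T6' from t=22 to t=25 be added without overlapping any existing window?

No — it overlaps T4, T5

T1: ends t=2 at or before T6 starts t=22 → clear.
T2: ends t=8 at or before T6 starts t=22 → clear.
T3: ends t=19 at or before T6 starts t=22 → clear.
T4: starts t=19 before T6 ends t=25, and ends t=24 after T6 starts t=22 → overlap.
T5: starts t=23 before T6 ends t=25, and ends t=27 after T6 starts t=22 → overlap.
T6 overlaps T4, T5.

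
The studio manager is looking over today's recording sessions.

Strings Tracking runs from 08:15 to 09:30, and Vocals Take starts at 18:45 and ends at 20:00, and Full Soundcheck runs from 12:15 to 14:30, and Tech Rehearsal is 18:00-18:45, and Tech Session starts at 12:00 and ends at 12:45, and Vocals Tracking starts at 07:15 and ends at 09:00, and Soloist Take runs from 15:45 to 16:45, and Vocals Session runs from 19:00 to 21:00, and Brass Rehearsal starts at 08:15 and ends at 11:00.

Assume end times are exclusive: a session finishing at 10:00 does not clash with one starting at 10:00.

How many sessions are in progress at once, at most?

3

Sweep the timeline, counting +1 at each start and −1 at each end (ends before starts at a tie):
07:15 start Vocals Tracking → 1
08:15 start Brass Rehearsal → 2
08:15 start Strings Tracking → 3
09:00 end Vocals Tracking → 2
09:30 end Strings Tracking → 1
11:00 end Brass Rehearsal → 0
12:00 start Tech Session → 1
12:15 start Full Soundcheck → 2
12:45 end Tech Session → 1
14:30 end Full Soundcheck → 0
15:45 start Soloist Take → 1
16:45 end Soloist Take → 0
18:00 start Tech Rehearsal → 1
18:45 end Tech Rehearsal → 0
18:45 start Vocals Take → 1
19:00 start Vocals Session → 2
20:00 end Vocals Take → 1
21:00 end Vocals Session → 0
Peak is 3, at 08:15 (Brass Rehearsal, Strings Tracking, Vocals Tracking).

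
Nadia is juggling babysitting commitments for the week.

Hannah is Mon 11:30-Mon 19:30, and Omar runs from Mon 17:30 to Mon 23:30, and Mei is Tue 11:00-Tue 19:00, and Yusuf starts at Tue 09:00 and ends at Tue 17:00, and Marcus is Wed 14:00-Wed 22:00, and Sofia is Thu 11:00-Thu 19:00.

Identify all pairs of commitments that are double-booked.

Sorted by start: Hannah, Omar, Yusuf, Mei, Marcus, Sofia.
Omar starts before Hannah ends → Hannah and Omar overlap.
Yusuf starts after Hannah ends — done with Hannah.
Yusuf starts after Omar ends — done with Omar.
Mei starts before Yusuf ends → Yusuf and Mei overlap.
Marcus starts after Yusuf ends — done with Yusuf.
Marcus starts after Mei ends — done with Mei.
Sofia starts after Marcus ends.

Hannah & Omar, Mei & Yusuf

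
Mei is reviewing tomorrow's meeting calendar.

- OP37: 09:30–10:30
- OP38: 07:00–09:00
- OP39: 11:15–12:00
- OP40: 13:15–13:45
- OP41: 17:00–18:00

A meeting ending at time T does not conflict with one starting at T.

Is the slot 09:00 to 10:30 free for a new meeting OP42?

No — it overlaps OP37

OP38: ends 09:00 at or before OP42 starts 09:00 → clear.
OP37: starts 09:30 before OP42 ends 10:30, and ends 10:30 after OP42 starts 09:00 → overlap.
OP39: starts 11:15 at or after OP42 ends 10:30 → clear.
OP40: starts 13:15 at or after OP42 ends 10:30 → clear.
OP41: starts 17:00 at or after OP42 ends 10:30 → clear.
OP42 overlaps OP37.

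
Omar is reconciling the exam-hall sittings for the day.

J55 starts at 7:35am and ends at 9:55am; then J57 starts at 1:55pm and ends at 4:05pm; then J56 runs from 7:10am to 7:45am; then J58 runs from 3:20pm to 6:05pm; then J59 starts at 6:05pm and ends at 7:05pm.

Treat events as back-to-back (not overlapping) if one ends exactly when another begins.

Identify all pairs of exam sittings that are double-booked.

Two intervals overlap when each starts before the other ends.
Sorted by start: J56, J55, J57, J58, J59.
J55 starts before J56 ends → J56 and J55 overlap.
J57 starts after J56 ends, so nothing later overlaps J56 either.
J57 starts after J55 ends, so nothing later overlaps J55 either.
J58 starts before J57 ends → J57 and J58 overlap.
J59 starts after J57 ends.
J59 starts exactly when J58 ends (back-to-back, no overlap).

J55 & J56, J57 & J58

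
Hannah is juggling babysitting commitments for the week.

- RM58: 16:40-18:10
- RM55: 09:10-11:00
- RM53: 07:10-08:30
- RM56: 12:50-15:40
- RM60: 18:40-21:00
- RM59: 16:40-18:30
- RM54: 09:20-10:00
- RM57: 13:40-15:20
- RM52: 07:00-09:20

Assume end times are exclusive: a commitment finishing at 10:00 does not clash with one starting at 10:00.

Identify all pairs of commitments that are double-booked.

RM52 & RM53, RM52 & RM55, RM54 & RM55, RM56 & RM57, RM58 & RM59

Check each pair: they overlap iff neither finishes before the other starts.
Sorted by start: RM52, RM53, RM55, RM54, RM56, RM57, RM58, RM59, RM60.
RM53 starts before RM52 ends → RM52 and RM53 overlap.
RM55 starts before RM52 ends → RM52 and RM55 overlap.
RM54 starts exactly when RM52 ends (back-to-back, no overlap); RM52 is clear from here.
RM55 starts after RM53 ends; RM53 is clear from here.
RM54 starts before RM55 ends → RM55 and RM54 overlap.
RM56 starts after RM55 ends; RM55 is clear from here.
RM56 starts after RM54 ends; RM54 is clear from here.
RM57 starts before RM56 ends → RM56 and RM57 overlap.
RM58 starts after RM56 ends; RM56 is clear from here.
RM58 starts after RM57 ends; RM57 is clear from here.
RM59 starts before RM58 ends → RM58 and RM59 overlap.
RM60 starts after RM58 ends.
RM60 starts after RM59 ends.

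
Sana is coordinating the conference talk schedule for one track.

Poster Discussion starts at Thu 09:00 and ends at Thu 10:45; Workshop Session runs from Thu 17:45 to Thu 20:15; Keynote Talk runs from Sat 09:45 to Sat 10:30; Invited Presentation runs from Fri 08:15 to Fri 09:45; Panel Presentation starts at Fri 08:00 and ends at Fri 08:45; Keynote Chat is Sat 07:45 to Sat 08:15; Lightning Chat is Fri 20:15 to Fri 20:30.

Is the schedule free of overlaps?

No

Sorted by start: Poster Discussion, Workshop Session, Panel Presentation, Invited Presentation, Lightning Chat, Keynote Chat, Keynote Talk.
Workshop Session starts after Poster Discussion ends, so nothing later overlaps Poster Discussion either.
Panel Presentation starts after Workshop Session ends, so nothing later overlaps Workshop Session either.
Invited Presentation starts before Panel Presentation ends → Panel Presentation and Invited Presentation overlap.
That's a conflict, so the schedule is not conflict-free.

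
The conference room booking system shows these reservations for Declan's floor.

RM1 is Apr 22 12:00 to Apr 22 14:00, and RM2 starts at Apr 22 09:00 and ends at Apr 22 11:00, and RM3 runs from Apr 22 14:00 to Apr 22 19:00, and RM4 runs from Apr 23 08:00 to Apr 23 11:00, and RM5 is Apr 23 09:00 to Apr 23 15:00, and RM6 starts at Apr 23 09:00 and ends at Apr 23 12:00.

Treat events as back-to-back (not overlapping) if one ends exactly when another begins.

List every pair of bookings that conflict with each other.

Sorted by start: RM2, RM1, RM3, RM4, RM5, RM6.
RM1 starts after RM2 ends; RM2 is clear from here.
RM3 starts exactly when RM1 ends (back-to-back, no overlap); RM1 is clear from here.
RM4 starts after RM3 ends; RM3 is clear from here.
RM5 starts before RM4 ends → RM4 and RM5 overlap.
RM6 starts before RM4 ends → RM4 and RM6 overlap.
RM6 starts before RM5 ends → RM5 and RM6 overlap.

RM4 & RM5, RM4 & RM6, RM5 & RM6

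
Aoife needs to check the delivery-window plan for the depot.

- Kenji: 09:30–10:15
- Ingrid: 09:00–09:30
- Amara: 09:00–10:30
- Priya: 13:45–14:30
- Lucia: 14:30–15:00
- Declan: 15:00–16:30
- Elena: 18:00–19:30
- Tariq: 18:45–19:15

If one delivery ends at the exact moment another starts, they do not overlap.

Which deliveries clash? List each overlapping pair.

Amara & Ingrid, Amara & Kenji, Elena & Tariq

Check each pair: they overlap iff neither finishes before the other starts.
Sorted by start: Ingrid, Amara, Kenji, Priya, Lucia, Declan, Elena, Tariq.
Amara starts before Ingrid ends → Ingrid and Amara overlap.
Kenji starts exactly when Ingrid ends (back-to-back, no overlap), so nothing later overlaps Ingrid either.
Kenji starts before Amara ends → Amara and Kenji overlap.
Priya starts after Amara ends, so nothing later overlaps Amara either.
Priya starts after Kenji ends, so nothing later overlaps Kenji either.
Lucia starts exactly when Priya ends (back-to-back, no overlap), so nothing later overlaps Priya either.
Declan starts exactly when Lucia ends (back-to-back, no overlap), so nothing later overlaps Lucia either.
Elena starts after Declan ends, so nothing later overlaps Declan either.
Tariq starts before Elena ends → Elena and Tariq overlap.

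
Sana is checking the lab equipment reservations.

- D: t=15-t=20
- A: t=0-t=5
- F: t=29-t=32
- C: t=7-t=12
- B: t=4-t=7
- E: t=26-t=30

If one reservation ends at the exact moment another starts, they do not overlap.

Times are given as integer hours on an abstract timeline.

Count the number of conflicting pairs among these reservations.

2

Sorted by start: A, B, C, D, E, F.
B starts before A ends → A and B overlap.
C starts after A ends, so A has no further overlaps.
C starts exactly when B ends (back-to-back, no overlap), so B has no further overlaps.
D starts after C ends, so C has no further overlaps.
E starts after D ends, so D has no further overlaps.
F starts before E ends → E and F overlap.
Overlapping pairs: A & B, E & F — 2 in total.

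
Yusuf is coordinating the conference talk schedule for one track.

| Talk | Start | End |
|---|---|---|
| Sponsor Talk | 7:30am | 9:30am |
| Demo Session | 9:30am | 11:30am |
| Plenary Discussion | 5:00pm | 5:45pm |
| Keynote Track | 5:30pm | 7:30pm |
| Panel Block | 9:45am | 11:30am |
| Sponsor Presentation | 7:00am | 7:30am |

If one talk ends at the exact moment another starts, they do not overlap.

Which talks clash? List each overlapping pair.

Demo Session & Panel Block, Keynote Track & Plenary Discussion

Two intervals overlap when each starts before the other ends.
Sorted by start: Sponsor Presentation, Sponsor Talk, Demo Session, Panel Block, Plenary Discussion, Keynote Track.
Sponsor Talk starts exactly when Sponsor Presentation ends (back-to-back, no overlap), so Sponsor Presentation has no further overlaps.
Demo Session starts exactly when Sponsor Talk ends (back-to-back, no overlap), so Sponsor Talk has no further overlaps.
Panel Block starts before Demo Session ends → Demo Session and Panel Block overlap.
Plenary Discussion starts after Demo Session ends, so Demo Session has no further overlaps.
Plenary Discussion starts after Panel Block ends, so Panel Block has no further overlaps.
Keynote Track starts before Plenary Discussion ends → Plenary Discussion and Keynote Track overlap.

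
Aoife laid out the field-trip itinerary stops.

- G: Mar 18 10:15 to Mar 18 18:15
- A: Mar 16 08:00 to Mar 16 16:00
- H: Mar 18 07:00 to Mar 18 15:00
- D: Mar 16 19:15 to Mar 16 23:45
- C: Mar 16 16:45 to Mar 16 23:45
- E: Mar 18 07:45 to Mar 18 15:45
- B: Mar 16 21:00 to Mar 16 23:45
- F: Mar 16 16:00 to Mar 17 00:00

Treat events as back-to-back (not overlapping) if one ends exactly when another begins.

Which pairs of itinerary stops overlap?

Sorted by start: A, F, C, D, B, H, E, G.
F starts exactly when A ends (back-to-back, no overlap) — done with A.
C starts before F ends → F and C overlap.
D starts before F ends → F and D overlap.
B starts before F ends → F and B overlap.
H starts after F ends — done with F.
D starts before C ends → C and D overlap.
B starts before C ends → C and B overlap.
H starts after C ends — done with C.
B starts before D ends → D and B overlap.
H starts after D ends — done with D.
H starts after B ends — done with B.
E starts before H ends → H and E overlap.
G starts before H ends → H and G overlap.
G starts before E ends → E and G overlap.

B & C, B & D, B & F, C & D, C & F, D & F, E & G, E & H, G & H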